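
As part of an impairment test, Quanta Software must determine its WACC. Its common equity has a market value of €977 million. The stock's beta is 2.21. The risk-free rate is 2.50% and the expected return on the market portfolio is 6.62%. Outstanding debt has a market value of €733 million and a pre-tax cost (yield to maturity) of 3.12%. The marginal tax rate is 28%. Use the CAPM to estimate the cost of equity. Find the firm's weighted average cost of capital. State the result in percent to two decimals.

Market risk premium = 6.62% − 2.5% = 4.12%.
Cost of equity via CAPM: Re = 2.5% + 2.21 × 4.12% = 11.6052%.
Total capital V = 977 + 733 = 1710.
Equity: weight = 977/1710 = 0.5713; cost = 11.6052%.
Debt: weight = 733/1710 = 0.4287; after-tax cost = 3.12% × (1 − 28%) = 2.2464%.
WACC = 0.5713 × 11.6052% + 0.4287 × 2.2464% = 7.5935%.

7.59%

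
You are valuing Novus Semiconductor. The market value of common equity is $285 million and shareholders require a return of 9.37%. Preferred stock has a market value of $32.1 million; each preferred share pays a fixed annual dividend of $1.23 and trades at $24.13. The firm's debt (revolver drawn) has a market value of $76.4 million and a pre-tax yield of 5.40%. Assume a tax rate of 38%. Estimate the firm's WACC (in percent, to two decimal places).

Cost of preferred: Rp = 1.23 / 24.13 = 5.0974%.
Total capital V = 285 + 32.1 + 76.4 = 393.5.
Equity: weight = 285/393.5 = 0.7243; cost = 9.37%.
Preferred: weight = 32.1/393.5 = 0.0816; cost = 5.0974%.
Revolver drawn: weight = 76.4/393.5 = 0.1942; after-tax cost = 5.4% × (1 − 38%) = 3.3480%.
WACC = 0.7243 × 9.3700% + 0.0816 × 5.0974% + 0.1942 × 3.3480% = 7.8523%.

7.85%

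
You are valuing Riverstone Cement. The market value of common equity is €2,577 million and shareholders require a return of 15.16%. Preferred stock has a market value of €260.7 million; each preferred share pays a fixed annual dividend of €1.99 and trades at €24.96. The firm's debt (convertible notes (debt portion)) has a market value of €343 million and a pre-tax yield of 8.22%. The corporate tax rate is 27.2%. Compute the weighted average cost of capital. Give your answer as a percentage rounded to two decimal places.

13.58%

Cost of preferred: Rp = 1.99 / 24.96 = 7.9728%.
Total capital V = 2577 + 260.7 + 343 = 3180.7.
Equity: weight = 2577/3180.7 = 0.8102; cost = 15.16%.
Preferred: weight = 260.7/3180.7 = 0.0820; cost = 7.9728%.
Convertible notes (debt portion): weight = 343/3180.7 = 0.1078; after-tax cost = 8.22% × (1 − 27.2%) = 5.9842%.
WACC = 0.8102 × 15.1600% + 0.0820 × 7.9728% + 0.1078 × 5.9842% = 13.5814%.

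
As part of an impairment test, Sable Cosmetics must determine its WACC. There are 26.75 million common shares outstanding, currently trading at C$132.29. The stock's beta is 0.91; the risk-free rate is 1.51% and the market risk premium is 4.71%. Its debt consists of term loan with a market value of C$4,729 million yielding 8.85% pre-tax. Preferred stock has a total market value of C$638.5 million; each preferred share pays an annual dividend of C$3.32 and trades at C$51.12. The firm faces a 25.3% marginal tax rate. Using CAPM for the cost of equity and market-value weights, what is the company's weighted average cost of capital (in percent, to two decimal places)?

Cost of equity via CAPM: Re = 1.51% + 0.91 × 4.71% = 5.7961%.
Cost of preferred: Rp = 3.32 / 51.12 = 6.4945%.
Market value of equity E = 132.29 × 26.75m = 3538.7575m.
Total capital V = 3538.7575 + 638.5 + 4729 = 8906.2575.
Equity: weight = 3538.7575/8906.2575 = 0.3973; cost = 5.7961%.
Preferred: weight = 638.5/8906.2575 = 0.0717; cost = 6.4945%.
Term loan: weight = 4729/8906.2575 = 0.5310; after-tax cost = 8.85% × (1 − 25.3%) = 6.6109%.
WACC = 0.3973 × 5.7961% + 0.0717 × 6.4945% + 0.5310 × 6.6109% = 6.2788%.

6.28%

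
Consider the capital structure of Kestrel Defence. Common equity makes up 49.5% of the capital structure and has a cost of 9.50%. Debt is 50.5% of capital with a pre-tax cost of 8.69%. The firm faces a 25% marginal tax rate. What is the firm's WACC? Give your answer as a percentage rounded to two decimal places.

7.99%

After-tax cost of debt = 8.69% × (1 − 25%) = 6.5175%.
WACC = 0.495 × 9.5000% + 0.505 × 6.5175% = 7.9938%.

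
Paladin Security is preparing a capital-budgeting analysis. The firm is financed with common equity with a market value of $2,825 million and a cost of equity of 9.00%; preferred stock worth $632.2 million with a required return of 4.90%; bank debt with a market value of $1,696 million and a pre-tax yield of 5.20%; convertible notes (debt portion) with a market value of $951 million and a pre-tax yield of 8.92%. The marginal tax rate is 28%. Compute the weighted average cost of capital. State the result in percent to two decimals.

Total capital V = 2825 + 632.2 + 1696 + 951 = 6104.2.
Equity: weight = 2825/6104.2 = 0.4628; cost = 9%.
Preferred: weight = 632.2/6104.2 = 0.1036; cost = 4.9%.
Bank debt: weight = 1696/6104.2 = 0.2778; after-tax cost = 5.2% × (1 − 28%) = 3.7440%.
Convertible notes (debt portion): weight = 951/6104.2 = 0.1558; after-tax cost = 8.92% × (1 − 28%) = 6.4224%.
WACC = 0.4628 × 9.0000% + 0.1036 × 4.9000% + 0.2778 × 3.7440% + 0.1558 × 6.4224% = 6.7135%.

6.71%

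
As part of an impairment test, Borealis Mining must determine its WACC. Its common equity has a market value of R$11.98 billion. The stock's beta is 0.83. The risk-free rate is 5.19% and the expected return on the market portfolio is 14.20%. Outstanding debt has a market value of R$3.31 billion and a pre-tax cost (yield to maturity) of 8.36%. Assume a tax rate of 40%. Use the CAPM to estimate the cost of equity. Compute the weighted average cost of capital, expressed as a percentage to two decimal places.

Market risk premium = 14.2% − 5.19% = 9.01%.
Cost of equity via CAPM: Re = 5.19% + 0.83 × 9.01% = 12.6683%.
Total capital V = 11.98 + 3.31 = 15.29.
Equity: weight = 11.98/15.29 = 0.7835; cost = 12.6683%.
Debt: weight = 3.31/15.29 = 0.2165; after-tax cost = 8.36% × (1 − 40%) = 5.0160%.
WACC = 0.7835 × 12.6683% + 0.2165 × 5.0160% = 11.0117%.

11.01%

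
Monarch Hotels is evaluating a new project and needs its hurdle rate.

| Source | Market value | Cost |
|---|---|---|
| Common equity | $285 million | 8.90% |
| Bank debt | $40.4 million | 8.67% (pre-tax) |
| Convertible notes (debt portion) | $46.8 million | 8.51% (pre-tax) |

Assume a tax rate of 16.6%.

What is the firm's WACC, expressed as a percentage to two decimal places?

8.49%

Total capital V = 285 + 40.4 + 46.8 = 372.2.
Equity: weight = 285/372.2 = 0.7657; cost = 8.9%.
Bank debt: weight = 40.4/372.2 = 0.1085; after-tax cost = 8.67% × (1 − 16.6%) = 7.2308%.
Convertible notes (debt portion): weight = 46.8/372.2 = 0.1257; after-tax cost = 8.51% × (1 − 16.6%) = 7.0973%.
WACC = 0.7657 × 8.9000% + 0.1085 × 7.2308% + 0.1257 × 7.0973% = 8.4922%.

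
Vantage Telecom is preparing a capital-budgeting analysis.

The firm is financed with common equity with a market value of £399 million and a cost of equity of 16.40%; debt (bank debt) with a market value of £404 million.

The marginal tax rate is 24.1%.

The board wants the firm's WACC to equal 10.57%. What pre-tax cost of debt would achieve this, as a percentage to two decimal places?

6.34%

Total capital V = 399 + 404 = 803.
Equity weight = 399/803 = 0.4969.
Bank debt weight = 404/803 = 0.5031.
Equity contribution = 0.4969 × 16.4% = 8.1489%.
Remaining for debt = 10.57% − 8.1489% = 2.4211%.
Rd × (1 − 24.1%) × 0.5031 = 2.4211%  ⇒  Rd = 6.3401%.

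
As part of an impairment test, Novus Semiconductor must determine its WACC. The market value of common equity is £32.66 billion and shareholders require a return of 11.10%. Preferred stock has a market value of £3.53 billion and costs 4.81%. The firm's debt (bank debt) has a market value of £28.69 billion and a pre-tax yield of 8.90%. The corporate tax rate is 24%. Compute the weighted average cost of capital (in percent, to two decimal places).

8.84%

Total capital V = 32.66 + 3.53 + 28.69 = 64.88.
Equity: weight = 32.66/64.88 = 0.5034; cost = 11.1%.
Preferred: weight = 3.53/64.88 = 0.0544; cost = 4.81%.
Bank debt: weight = 28.69/64.88 = 0.4422; after-tax cost = 8.9% × (1 − 24%) = 6.7640%.
WACC = 0.5034 × 11.1000% + 0.0544 × 4.8100% + 0.4422 × 6.7640% = 8.8404%.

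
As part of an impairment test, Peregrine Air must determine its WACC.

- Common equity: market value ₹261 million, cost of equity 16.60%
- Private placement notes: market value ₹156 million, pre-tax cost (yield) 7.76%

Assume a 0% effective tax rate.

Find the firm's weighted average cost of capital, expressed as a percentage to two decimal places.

Total capital V = 261 + 156 = 417.
Equity: weight = 261/417 = 0.6259; cost = 16.6%.
Private placement notes: weight = 156/417 = 0.3741; after-tax cost = 7.76% × (1 − 0%) = 7.7600%.
WACC = 0.6259 × 16.6000% + 0.3741 × 7.7600% = 13.2929%.

13.29%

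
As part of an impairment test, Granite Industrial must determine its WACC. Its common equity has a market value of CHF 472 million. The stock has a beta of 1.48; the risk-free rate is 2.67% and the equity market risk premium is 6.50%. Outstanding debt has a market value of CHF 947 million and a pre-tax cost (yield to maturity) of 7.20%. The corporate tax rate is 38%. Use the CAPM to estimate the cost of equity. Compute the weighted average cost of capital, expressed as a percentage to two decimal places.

Cost of equity via CAPM: Re = 2.67% + 1.48 × 6.5% = 12.2900%.
Total capital V = 472 + 947 = 1419.
Equity: weight = 472/1419 = 0.3326; cost = 12.29%.
Debt: weight = 947/1419 = 0.6674; after-tax cost = 7.2% × (1 − 38%) = 4.4640%.
WACC = 0.3326 × 12.2900% + 0.6674 × 4.4640% = 7.0672%.

7.07%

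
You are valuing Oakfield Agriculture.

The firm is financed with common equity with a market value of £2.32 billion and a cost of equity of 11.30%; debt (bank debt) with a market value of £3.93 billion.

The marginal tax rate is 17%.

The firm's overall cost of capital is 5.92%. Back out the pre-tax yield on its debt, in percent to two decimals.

3.31%

Total capital V = 2.32 + 3.93 = 6.25.
Equity weight = 2.32/6.25 = 0.3712.
Bank debt weight = 3.93/6.25 = 0.6288.
Equity contribution = 0.3712 × 11.3% = 4.1946%.
Remaining for debt = 5.92% − 4.1946% = 1.7254%.
Rd × (1 − 17%) × 0.6288 = 1.7254%  ⇒  Rd = 3.3060%.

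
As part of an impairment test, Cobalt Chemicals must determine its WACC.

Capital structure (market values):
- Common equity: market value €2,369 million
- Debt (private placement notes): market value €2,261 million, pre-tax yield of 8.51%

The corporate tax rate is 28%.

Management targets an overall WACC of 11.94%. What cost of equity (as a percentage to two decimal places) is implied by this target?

Total capital V = 2369 + 2261 = 4630.
Equity weight = 2369/4630 = 0.5117.
Private placement notes weight = 2261/4630 = 0.4883.
Debt contribution = 0.4883 × 8.51% × (1 − 28%) = 2.9921%.
Required equity contribution = 11.94% − 2.9921% = 8.9479%.
Re = 8.9479% / 0.5117 = 17.4878%.

17.49%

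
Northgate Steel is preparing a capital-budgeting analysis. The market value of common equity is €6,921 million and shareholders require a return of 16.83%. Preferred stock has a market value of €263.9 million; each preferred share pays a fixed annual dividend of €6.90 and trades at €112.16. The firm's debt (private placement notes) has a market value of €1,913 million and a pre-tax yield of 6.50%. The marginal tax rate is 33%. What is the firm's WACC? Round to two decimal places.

13.90%

Cost of preferred: Rp = 6.9 / 112.16 = 6.1519%.
Total capital V = 6921 + 263.9 + 1913 = 9097.9.
Equity: weight = 6921/9097.9 = 0.7607; cost = 16.83%.
Preferred: weight = 263.9/9097.9 = 0.0290; cost = 6.1519%.
Private placement notes: weight = 1913/9097.9 = 0.2103; after-tax cost = 6.5% × (1 − 33%) = 4.3550%.
WACC = 0.7607 × 16.8300% + 0.0290 × 6.1519% + 0.2103 × 4.3550% = 13.8972%.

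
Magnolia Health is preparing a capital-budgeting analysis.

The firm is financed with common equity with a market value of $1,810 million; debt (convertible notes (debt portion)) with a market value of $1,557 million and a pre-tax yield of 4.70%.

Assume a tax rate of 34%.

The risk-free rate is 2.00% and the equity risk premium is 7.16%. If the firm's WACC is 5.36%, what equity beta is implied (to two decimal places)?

0.74

Total capital V = 1810 + 1557 = 3367.
Equity weight = 1810/3367 = 0.5376.
Convertible notes (debt portion) weight = 1557/3367 = 0.4624.
Debt contribution = 0.4624 × 4.7% × (1 − 34%) = 1.4345%.
Required equity contribution = 5.36% − 1.4345% = 3.9255%  ⇒  Re = 7.3024%.
CAPM: 7.3024% = 2.0% + β × 7.16%  ⇒  β = 0.7406.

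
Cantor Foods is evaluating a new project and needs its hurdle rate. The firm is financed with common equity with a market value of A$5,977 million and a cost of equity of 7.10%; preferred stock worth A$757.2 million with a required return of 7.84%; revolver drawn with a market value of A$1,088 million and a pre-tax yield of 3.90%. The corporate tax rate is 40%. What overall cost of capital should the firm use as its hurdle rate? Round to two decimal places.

6.51%

Total capital V = 5977 + 757.2 + 1088 = 7822.2.
Equity: weight = 5977/7822.2 = 0.7641; cost = 7.1%.
Preferred: weight = 757.2/7822.2 = 0.0968; cost = 7.84%.
Revolver drawn: weight = 1088/7822.2 = 0.1391; after-tax cost = 3.9% × (1 − 40%) = 2.3400%.
WACC = 0.7641 × 7.1000% + 0.0968 × 7.8400% + 0.1391 × 2.3400% = 6.5096%.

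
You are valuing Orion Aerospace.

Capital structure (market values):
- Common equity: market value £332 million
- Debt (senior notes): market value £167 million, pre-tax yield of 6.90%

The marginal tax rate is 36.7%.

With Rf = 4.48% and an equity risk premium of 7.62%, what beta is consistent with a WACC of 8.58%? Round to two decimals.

Total capital V = 332 + 167 = 499.
Equity weight = 332/499 = 0.6653.
Senior notes weight = 167/499 = 0.3347.
Debt contribution = 0.3347 × 6.9% × (1 − 36.7%) = 1.4617%.
Required equity contribution = 8.58% − 1.4617% = 7.1183%  ⇒  Re = 10.6988%.
CAPM: 10.6988% = 4.48% + β × 7.62%  ⇒  β = 0.8161.

0.82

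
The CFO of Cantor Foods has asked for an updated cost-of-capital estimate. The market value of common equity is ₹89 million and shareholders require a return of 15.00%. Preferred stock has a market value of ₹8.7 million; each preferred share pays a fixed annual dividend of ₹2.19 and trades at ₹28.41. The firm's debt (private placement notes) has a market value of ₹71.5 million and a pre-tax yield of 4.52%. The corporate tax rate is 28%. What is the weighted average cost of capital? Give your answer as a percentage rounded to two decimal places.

9.66%

Cost of preferred: Rp = 2.19 / 28.41 = 7.7086%.
Total capital V = 89 + 8.7 + 71.5 = 169.2.
Equity: weight = 89/169.2 = 0.5260; cost = 15%.
Preferred: weight = 8.7/169.2 = 0.0514; cost = 7.7086%.
Private placement notes: weight = 71.5/169.2 = 0.4226; after-tax cost = 4.52% × (1 − 28%) = 3.2544%.
WACC = 0.5260 × 15.0000% + 0.0514 × 7.7086% + 0.4226 × 3.2544% = 9.6617%.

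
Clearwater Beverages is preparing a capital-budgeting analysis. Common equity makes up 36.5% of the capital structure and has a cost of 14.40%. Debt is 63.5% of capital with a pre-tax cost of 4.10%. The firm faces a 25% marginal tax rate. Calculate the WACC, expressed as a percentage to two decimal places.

After-tax cost of debt = 4.1% × (1 − 25%) = 3.0750%.
WACC = 0.365 × 14.4000% + 0.635 × 3.0750% = 7.2086%.

7.21%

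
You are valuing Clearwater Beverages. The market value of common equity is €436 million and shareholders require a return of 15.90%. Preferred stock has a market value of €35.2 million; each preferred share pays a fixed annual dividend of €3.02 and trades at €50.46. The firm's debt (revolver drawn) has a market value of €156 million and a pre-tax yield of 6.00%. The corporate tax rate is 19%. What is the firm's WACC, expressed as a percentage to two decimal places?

Cost of preferred: Rp = 3.02 / 50.46 = 5.9849%.
Total capital V = 436 + 35.2 + 156 = 627.2.
Equity: weight = 436/627.2 = 0.6952; cost = 15.9%.
Preferred: weight = 35.2/627.2 = 0.0561; cost = 5.9849%.
Revolver drawn: weight = 156/627.2 = 0.2487; after-tax cost = 6% × (1 − 19%) = 4.8600%.
WACC = 0.6952 × 15.9000% + 0.0561 × 5.9849% + 0.2487 × 4.8600% = 12.5976%.

12.60%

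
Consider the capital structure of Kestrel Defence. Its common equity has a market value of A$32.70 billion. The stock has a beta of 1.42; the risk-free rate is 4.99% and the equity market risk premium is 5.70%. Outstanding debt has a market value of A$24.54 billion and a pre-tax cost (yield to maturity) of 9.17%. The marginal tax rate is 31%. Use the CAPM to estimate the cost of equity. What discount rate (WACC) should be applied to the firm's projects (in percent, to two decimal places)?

10.19%

Cost of equity via CAPM: Re = 4.99% + 1.42 × 5.7% = 13.0840%.
Total capital V = 32.7 + 24.54 = 57.24.
Equity: weight = 32.7/57.24 = 0.5713; cost = 13.084%.
Debt: weight = 24.54/57.24 = 0.4287; after-tax cost = 9.17% × (1 − 31%) = 6.3273%.
WACC = 0.5713 × 13.0840% + 0.4287 × 6.3273% = 10.1873%.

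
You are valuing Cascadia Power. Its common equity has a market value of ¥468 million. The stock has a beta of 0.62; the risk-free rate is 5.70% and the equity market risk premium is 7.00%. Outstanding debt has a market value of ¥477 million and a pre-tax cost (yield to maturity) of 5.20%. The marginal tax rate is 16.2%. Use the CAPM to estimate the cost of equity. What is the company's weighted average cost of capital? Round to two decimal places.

Cost of equity via CAPM: Re = 5.7% + 0.62 × 7.0% = 10.0400%.
Total capital V = 468 + 477 = 945.
Equity: weight = 468/945 = 0.4952; cost = 10.04%.
Debt: weight = 477/945 = 0.5048; after-tax cost = 5.2% × (1 − 16.2%) = 4.3576%.
WACC = 0.4952 × 10.0400% + 0.5048 × 4.3576% = 7.1717%.

7.17%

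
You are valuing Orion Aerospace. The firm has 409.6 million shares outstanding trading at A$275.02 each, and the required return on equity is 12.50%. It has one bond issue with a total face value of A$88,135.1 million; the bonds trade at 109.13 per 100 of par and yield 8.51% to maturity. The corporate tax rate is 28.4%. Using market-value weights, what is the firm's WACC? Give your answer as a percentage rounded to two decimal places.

9.55%

Market value of equity E = 275.02 × 409.6m = 112648.192m. Market value of debt D = 88135.1m × 109.13/100 = 96181.83463m.
Total capital V = 112648.192 + 96181.83463 = 208830.02663.
Equity: weight = 112648.192/208830.02663 = 0.5394; cost = 12.5%.
Bonds outstanding: weight = 96181.83463/208830.02663 = 0.4606; after-tax cost = 8.51% × (1 − 28.4%) = 6.0932%.
WACC = 0.5394 × 12.5000% + 0.4606 × 6.0932% = 9.5492%.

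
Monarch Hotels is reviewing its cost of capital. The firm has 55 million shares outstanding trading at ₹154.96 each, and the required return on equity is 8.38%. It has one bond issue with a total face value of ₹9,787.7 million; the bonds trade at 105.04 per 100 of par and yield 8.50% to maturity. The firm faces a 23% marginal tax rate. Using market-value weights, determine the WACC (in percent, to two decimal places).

7.38%

Market value of equity E = 154.96 × 55m = 8522.8m. Market value of debt D = 9787.7m × 105.04/100 = 10281.00008m.
Total capital V = 8522.8 + 10281.00008 = 18803.80008.
Equity: weight = 8522.8/18803.80008 = 0.4532; cost = 8.38%.
Bonds outstanding: weight = 10281.00008/18803.80008 = 0.5468; after-tax cost = 8.5% × (1 − 23%) = 6.5450%.
WACC = 0.4532 × 8.3800% + 0.5468 × 6.5450% = 7.3767%.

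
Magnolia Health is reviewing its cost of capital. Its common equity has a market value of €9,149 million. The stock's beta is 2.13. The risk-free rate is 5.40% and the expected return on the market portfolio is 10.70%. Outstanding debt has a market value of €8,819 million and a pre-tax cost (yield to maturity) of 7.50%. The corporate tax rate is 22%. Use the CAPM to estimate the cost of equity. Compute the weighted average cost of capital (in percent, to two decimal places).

11.37%

Market risk premium = 10.7% − 5.4% = 5.3%.
Cost of equity via CAPM: Re = 5.4% + 2.13 × 5.3% = 16.6890%.
Total capital V = 9149 + 8819 = 17968.
Equity: weight = 9149/17968 = 0.5092; cost = 16.689%.
Debt: weight = 8819/17968 = 0.4908; after-tax cost = 7.5% × (1 − 22%) = 5.8500%.
WACC = 0.5092 × 16.6890% + 0.4908 × 5.8500% = 11.3690%.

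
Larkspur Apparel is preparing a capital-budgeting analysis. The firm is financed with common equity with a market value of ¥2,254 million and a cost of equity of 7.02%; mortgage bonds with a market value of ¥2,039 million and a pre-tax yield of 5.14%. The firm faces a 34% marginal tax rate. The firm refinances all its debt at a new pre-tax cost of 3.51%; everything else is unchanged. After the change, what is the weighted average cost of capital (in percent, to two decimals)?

After the change:
Total capital V = 2254 + 2039 = 4293.
Equity: weight = 2254/4293 = 0.5250; cost = 7.02%.
Mortgage bonds: weight = 2039/4293 = 0.4750; after-tax cost = 3.51% × (1 − 34%) = 2.3166%.
WACC = 0.5250 × 7.0200% + 0.4750 × 2.3166% = 4.7861%.

4.79%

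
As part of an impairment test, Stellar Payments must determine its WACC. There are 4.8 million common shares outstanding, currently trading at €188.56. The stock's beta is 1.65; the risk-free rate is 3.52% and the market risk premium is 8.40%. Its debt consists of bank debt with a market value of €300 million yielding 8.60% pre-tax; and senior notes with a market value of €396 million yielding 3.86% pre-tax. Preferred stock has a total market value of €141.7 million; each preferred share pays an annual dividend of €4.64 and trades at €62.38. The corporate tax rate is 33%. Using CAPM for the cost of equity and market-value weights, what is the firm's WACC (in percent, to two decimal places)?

Cost of equity via CAPM: Re = 3.52% + 1.65 × 8.4% = 17.3800%.
Cost of preferred: Rp = 4.64 / 62.38 = 7.4383%.
Market value of equity E = 188.56 × 4.8m = 905.088m.
Total capital V = 905.088 + 141.7 + 300 + 396 = 1742.788.
Equity: weight = 905.088/1742.788 = 0.5193; cost = 17.38%.
Preferred: weight = 141.7/1742.788 = 0.0813; cost = 7.4383%.
Bank debt: weight = 300/1742.788 = 0.1721; after-tax cost = 8.6% × (1 − 33%) = 5.7620%.
Senior notes: weight = 396/1742.788 = 0.2272; after-tax cost = 3.86% × (1 − 33%) = 2.5862%.
WACC = 0.5193 × 17.3800% + 0.0813 × 7.4383% + 0.1721 × 5.7620% + 0.2272 × 2.5862% = 11.2103%.

11.21%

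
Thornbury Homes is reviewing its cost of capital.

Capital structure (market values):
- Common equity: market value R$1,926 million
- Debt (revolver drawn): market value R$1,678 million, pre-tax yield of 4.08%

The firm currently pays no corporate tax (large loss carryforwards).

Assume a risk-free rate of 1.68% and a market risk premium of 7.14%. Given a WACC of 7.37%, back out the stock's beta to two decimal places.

1.20

Total capital V = 1926 + 1678 = 3604.
Equity weight = 1926/3604 = 0.5344.
Revolver drawn weight = 1678/3604 = 0.4656.
Debt contribution = 0.4656 × 4.08% × (1 − 0%) = 1.8996%.
Required equity contribution = 7.37% − 1.8996% = 5.4704%  ⇒  Re = 10.2364%.
CAPM: 10.2364% = 1.68% + β × 7.14%  ⇒  β = 1.1984.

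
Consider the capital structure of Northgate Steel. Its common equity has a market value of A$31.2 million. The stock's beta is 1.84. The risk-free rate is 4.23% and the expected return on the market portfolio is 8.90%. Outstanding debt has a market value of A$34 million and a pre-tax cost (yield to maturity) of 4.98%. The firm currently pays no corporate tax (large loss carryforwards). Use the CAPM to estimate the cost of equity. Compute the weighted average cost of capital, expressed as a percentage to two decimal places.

Market risk premium = 8.9% − 4.23% = 4.67%.
Cost of equity via CAPM: Re = 4.23% + 1.84 × 4.67% = 12.8228%.
Total capital V = 31.2 + 34 = 65.2.
Equity: weight = 31.2/65.2 = 0.4785; cost = 12.8228%.
Debt: weight = 34/65.2 = 0.5215; after-tax cost = 4.98% × (1 − 0%) = 4.9800%.
WACC = 0.4785 × 12.8228% + 0.5215 × 4.9800% = 8.7330%.

8.73%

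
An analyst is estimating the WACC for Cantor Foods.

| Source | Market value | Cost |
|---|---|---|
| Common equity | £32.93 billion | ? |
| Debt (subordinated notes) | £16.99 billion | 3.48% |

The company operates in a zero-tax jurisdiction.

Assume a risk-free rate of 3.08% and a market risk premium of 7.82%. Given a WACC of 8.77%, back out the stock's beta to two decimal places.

Total capital V = 32.93 + 16.99 = 49.92.
Equity weight = 32.93/49.92 = 0.6597.
Subordinated notes weight = 16.99/49.92 = 0.3403.
Debt contribution = 0.3403 × 3.48% × (1 − 0%) = 1.1844%.
Required equity contribution = 8.77% − 1.1844% = 7.5856%  ⇒  Re = 11.4993%.
CAPM: 11.4993% = 3.08% + β × 7.82%  ⇒  β = 1.0766.

1.08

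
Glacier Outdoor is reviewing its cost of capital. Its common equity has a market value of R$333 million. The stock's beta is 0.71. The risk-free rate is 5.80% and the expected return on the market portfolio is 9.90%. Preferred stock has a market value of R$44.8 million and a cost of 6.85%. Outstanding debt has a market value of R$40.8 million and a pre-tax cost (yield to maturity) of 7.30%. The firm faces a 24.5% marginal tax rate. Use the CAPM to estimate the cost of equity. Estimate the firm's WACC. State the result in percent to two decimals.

8.20%

Market risk premium = 9.9% − 5.8% = 4.1%.
Cost of equity via CAPM: Re = 5.8% + 0.71 × 4.1% = 8.7110%.
Total capital V = 333 + 44.8 + 40.8 = 418.6.
Equity: weight = 333/418.6 = 0.7955; cost = 8.711%.
Preferred: weight = 44.8/418.6 = 0.1070; cost = 6.85%.
Debt: weight = 40.8/418.6 = 0.0975; after-tax cost = 7.3% × (1 − 24.5%) = 5.5115%.
WACC = 0.7955 × 8.7110% + 0.1070 × 6.8500% + 0.0975 × 5.5115% = 8.2000%.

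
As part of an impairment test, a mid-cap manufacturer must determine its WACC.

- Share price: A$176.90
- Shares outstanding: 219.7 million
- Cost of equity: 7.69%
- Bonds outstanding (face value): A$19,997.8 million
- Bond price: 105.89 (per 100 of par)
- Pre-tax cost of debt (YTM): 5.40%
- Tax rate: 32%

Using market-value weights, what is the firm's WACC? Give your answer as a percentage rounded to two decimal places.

Market value of equity E = 176.9 × 219.7m = 38864.93m. Market value of debt D = 19997.8m × 105.89/100 = 21175.67042m.
Total capital V = 38864.93 + 21175.67042 = 60040.60042.
Equity: weight = 38864.93/60040.60042 = 0.6473; cost = 7.69%.
Bonds outstanding: weight = 21175.67042/60040.60042 = 0.3527; after-tax cost = 5.4% × (1 − 32%) = 3.6720%.
WACC = 0.6473 × 7.6900% + 0.3527 × 3.6720% = 6.2729%.

6.27%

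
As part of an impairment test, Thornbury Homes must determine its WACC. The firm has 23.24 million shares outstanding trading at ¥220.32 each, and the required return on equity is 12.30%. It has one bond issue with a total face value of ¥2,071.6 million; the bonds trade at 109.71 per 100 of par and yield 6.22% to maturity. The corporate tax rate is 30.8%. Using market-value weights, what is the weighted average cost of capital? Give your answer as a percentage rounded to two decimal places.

Market value of equity E = 220.32 × 23.24m = 5120.2368m. Market value of debt D = 2071.6m × 109.71/100 = 2272.75236m.
Total capital V = 5120.2368 + 2272.75236 = 7392.98916.
Equity: weight = 5120.2368/7392.98916 = 0.6926; cost = 12.3%.
Bonds outstanding: weight = 2272.75236/7392.98916 = 0.3074; after-tax cost = 6.22% × (1 − 30.8%) = 4.3042%.
WACC = 0.6926 × 12.3000% + 0.3074 × 4.3042% = 9.8419%.

9.84%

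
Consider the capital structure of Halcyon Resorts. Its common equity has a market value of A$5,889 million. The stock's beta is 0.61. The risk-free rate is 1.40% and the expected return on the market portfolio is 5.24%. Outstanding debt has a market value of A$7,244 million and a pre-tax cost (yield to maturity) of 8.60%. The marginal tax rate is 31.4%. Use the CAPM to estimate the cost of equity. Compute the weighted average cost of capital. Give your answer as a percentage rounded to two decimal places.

4.93%

Market risk premium = 5.24% − 1.4% = 3.84%.
Cost of equity via CAPM: Re = 1.4% + 0.61 × 3.84% = 3.7424%.
Total capital V = 5889 + 7244 = 13133.
Equity: weight = 5889/13133 = 0.4484; cost = 3.7424%.
Debt: weight = 7244/13133 = 0.5516; after-tax cost = 8.6% × (1 − 31.4%) = 5.8996%.
WACC = 0.4484 × 3.7424% + 0.5516 × 5.8996% = 4.9323%.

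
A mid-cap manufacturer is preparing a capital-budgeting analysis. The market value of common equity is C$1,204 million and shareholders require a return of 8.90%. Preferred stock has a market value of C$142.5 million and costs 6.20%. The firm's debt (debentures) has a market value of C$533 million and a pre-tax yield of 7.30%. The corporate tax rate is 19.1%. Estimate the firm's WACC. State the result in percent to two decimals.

Total capital V = 1204 + 142.5 + 533 = 1879.5.
Equity: weight = 1204/1879.5 = 0.6406; cost = 8.9%.
Preferred: weight = 142.5/1879.5 = 0.0758; cost = 6.2%.
Debentures: weight = 533/1879.5 = 0.2836; after-tax cost = 7.3% × (1 − 19.1%) = 5.9057%.
WACC = 0.6406 × 8.9000% + 0.0758 × 6.2000% + 0.2836 × 5.9057% = 7.8461%.

7.85%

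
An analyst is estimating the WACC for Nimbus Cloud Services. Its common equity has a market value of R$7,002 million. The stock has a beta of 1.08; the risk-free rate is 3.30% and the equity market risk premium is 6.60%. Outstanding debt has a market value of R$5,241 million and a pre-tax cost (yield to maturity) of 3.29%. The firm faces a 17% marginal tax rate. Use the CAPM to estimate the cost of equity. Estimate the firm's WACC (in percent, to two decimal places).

7.13%

Cost of equity via CAPM: Re = 3.3% + 1.08 × 6.6% = 10.4280%.
Total capital V = 7002 + 5241 = 12243.
Equity: weight = 7002/12243 = 0.5719; cost = 10.428%.
Debt: weight = 5241/12243 = 0.4281; after-tax cost = 3.29% × (1 − 17%) = 2.7307%.
WACC = 0.5719 × 10.4280% + 0.4281 × 2.7307% = 7.1329%.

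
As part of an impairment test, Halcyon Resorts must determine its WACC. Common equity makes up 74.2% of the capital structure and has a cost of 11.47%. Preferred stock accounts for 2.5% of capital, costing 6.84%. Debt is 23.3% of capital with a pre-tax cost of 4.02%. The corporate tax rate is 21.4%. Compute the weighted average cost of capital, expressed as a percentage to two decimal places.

9.42%

After-tax cost of debt = 4.02% × (1 − 21.4%) = 3.1597%.
WACC = 0.742 × 11.4700% + 0.025 × 6.8400% + 0.233 × 3.1597% = 9.4180%.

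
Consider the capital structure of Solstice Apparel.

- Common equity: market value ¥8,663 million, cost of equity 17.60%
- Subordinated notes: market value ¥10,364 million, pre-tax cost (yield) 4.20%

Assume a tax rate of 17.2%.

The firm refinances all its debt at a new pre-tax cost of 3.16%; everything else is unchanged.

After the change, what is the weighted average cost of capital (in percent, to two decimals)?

9.44%

After the change:
Total capital V = 8663 + 10364 = 19027.
Equity: weight = 8663/19027 = 0.4553; cost = 17.6%.
Subordinated notes: weight = 10364/19027 = 0.5447; after-tax cost = 3.16% × (1 − 17.2%) = 2.6165%.
WACC = 0.4553 × 17.6000% + 0.5447 × 2.6165% = 9.4385%.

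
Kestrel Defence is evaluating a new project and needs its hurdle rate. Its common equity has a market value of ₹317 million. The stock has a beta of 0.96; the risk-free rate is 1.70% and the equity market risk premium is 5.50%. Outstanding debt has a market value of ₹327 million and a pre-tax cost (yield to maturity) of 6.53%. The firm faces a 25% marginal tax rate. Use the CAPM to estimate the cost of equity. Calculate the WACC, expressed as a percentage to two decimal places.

Cost of equity via CAPM: Re = 1.7% + 0.96 × 5.5% = 6.9800%.
Total capital V = 317 + 327 = 644.
Equity: weight = 317/644 = 0.4922; cost = 6.98%.
Debt: weight = 327/644 = 0.5078; after-tax cost = 6.53% × (1 − 25%) = 4.8975%.
WACC = 0.4922 × 6.9800% + 0.5078 × 4.8975% = 5.9226%.

5.92%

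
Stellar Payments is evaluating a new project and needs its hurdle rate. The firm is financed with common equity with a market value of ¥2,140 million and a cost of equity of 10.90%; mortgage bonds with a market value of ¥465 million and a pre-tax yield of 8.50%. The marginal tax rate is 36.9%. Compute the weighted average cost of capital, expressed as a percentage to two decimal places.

9.91%

Total capital V = 2140 + 465 = 2605.
Equity: weight = 2140/2605 = 0.8215; cost = 10.9%.
Mortgage bonds: weight = 465/2605 = 0.1785; after-tax cost = 8.5% × (1 − 36.9%) = 5.3635%.
WACC = 0.8215 × 10.9000% + 0.1785 × 5.3635% = 9.9117%.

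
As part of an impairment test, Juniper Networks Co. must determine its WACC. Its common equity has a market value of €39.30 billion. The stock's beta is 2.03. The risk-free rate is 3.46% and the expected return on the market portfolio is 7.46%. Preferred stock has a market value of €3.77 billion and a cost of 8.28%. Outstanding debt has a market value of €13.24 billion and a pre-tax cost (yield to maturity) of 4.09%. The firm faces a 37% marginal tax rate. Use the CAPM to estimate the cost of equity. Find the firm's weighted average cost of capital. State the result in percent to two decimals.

9.24%

Market risk premium = 7.46% − 3.46% = 4.0%.
Cost of equity via CAPM: Re = 3.46% + 2.03 × 4.0% = 11.5800%.
Total capital V = 39.3 + 3.77 + 13.24 = 56.31.
Equity: weight = 39.3/56.31 = 0.6979; cost = 11.58%.
Preferred: weight = 3.77/56.31 = 0.0670; cost = 8.28%.
Debt: weight = 13.24/56.31 = 0.2351; after-tax cost = 4.09% × (1 − 37%) = 2.5767%.
WACC = 0.6979 × 11.5800% + 0.0670 × 8.2800% + 0.2351 × 2.5767% = 9.2421%.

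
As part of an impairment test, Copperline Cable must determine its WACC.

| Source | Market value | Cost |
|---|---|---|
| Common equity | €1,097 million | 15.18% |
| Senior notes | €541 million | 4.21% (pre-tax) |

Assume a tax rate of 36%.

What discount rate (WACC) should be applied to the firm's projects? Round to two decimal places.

Total capital V = 1097 + 541 = 1638.
Equity: weight = 1097/1638 = 0.6697; cost = 15.18%.
Senior notes: weight = 541/1638 = 0.3303; after-tax cost = 4.21% × (1 − 36%) = 2.6944%.
WACC = 0.6697 × 15.1800% + 0.3303 × 2.6944% = 11.0562%.

11.06%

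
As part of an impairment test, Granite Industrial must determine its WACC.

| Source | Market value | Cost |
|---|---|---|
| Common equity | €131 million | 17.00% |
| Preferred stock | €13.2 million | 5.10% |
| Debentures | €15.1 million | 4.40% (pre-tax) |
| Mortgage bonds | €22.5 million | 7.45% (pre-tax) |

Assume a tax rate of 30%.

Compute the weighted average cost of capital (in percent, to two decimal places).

13.52%

Total capital V = 131 + 13.2 + 15.1 + 22.5 = 181.8.
Equity: weight = 131/181.8 = 0.7206; cost = 17%.
Preferred: weight = 13.2/181.8 = 0.0726; cost = 5.1%.
Debentures: weight = 15.1/181.8 = 0.0831; after-tax cost = 4.4% × (1 − 30%) = 3.0800%.
Mortgage bonds: weight = 22.5/181.8 = 0.1238; after-tax cost = 7.45% × (1 − 30%) = 5.2150%.
WACC = 0.7206 × 17.0000% + 0.0726 × 5.1000% + 0.0831 × 3.0800% + 0.1238 × 5.2150% = 13.5213%.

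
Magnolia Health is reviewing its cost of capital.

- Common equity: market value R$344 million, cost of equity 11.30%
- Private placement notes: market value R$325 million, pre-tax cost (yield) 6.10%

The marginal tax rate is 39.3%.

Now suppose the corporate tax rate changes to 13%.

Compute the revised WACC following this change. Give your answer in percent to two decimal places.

After the change:
Total capital V = 344 + 325 = 669.
Equity: weight = 344/669 = 0.5142; cost = 11.3%.
Private placement notes: weight = 325/669 = 0.4858; after-tax cost = 6.1% × (1 − 13%) = 5.3070%.
WACC = 0.5142 × 11.3000% + 0.4858 × 5.3070% = 8.3886%.

8.39%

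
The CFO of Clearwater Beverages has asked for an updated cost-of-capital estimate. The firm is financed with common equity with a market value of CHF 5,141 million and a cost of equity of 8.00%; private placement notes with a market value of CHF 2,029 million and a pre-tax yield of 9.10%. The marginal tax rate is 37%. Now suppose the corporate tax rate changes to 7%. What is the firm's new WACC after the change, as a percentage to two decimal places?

8.13%

After the change:
Total capital V = 5141 + 2029 = 7170.
Equity: weight = 5141/7170 = 0.7170; cost = 8%.
Private placement notes: weight = 2029/7170 = 0.2830; after-tax cost = 9.1% × (1 − 7%) = 8.4630%.
WACC = 0.7170 × 8.0000% + 0.2830 × 8.4630% = 8.1310%.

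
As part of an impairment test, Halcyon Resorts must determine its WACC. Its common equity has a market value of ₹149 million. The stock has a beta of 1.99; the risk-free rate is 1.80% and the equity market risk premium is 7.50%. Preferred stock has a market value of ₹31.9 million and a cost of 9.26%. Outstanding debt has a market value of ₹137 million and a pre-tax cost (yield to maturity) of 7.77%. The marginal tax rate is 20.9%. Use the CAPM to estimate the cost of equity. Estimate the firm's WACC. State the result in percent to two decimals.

11.42%

Cost of equity via CAPM: Re = 1.8% + 1.99 × 7.5% = 16.7250%.
Total capital V = 149 + 31.9 + 137 = 317.9.
Equity: weight = 149/317.9 = 0.4687; cost = 16.725%.
Preferred: weight = 31.9/317.9 = 0.1003; cost = 9.26%.
Debt: weight = 137/317.9 = 0.4310; after-tax cost = 7.77% × (1 − 20.9%) = 6.1461%.
WACC = 0.4687 × 16.7250% + 0.1003 × 9.2600% + 0.4310 × 6.1461% = 11.4169%.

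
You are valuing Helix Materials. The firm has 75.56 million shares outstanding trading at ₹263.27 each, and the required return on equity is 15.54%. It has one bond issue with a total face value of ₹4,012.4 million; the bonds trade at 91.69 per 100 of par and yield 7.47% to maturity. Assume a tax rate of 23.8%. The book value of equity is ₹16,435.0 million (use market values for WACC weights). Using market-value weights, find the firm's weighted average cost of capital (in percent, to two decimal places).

14.00%

Market value of equity E = 263.27 × 75.56m = 19892.6812m. Market value of debt D = 4012.4m × 91.69/100 = 3678.96956m.
Total capital V = 19892.6812 + 3678.96956 = 23571.65076.
Equity: weight = 19892.6812/23571.65076 = 0.8439; cost = 15.54%.
Bonds outstanding: weight = 3678.96956/23571.65076 = 0.1561; after-tax cost = 7.47% × (1 − 23.8%) = 5.6921%.
WACC = 0.8439 × 15.5400% + 0.1561 × 5.6921% = 14.0030%.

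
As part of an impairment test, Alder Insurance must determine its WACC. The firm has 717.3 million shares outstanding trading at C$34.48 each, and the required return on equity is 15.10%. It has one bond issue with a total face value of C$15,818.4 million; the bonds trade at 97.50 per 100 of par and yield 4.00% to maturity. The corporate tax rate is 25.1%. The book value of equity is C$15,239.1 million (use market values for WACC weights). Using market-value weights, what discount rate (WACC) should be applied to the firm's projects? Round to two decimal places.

10.45%

Market value of equity E = 34.48 × 717.3m = 24732.504m. Market value of debt D = 15818.4m × 97.5/100 = 15422.94m.
Total capital V = 24732.504 + 15422.94 = 40155.444.
Equity: weight = 24732.504/40155.444 = 0.6159; cost = 15.1%.
Bonds outstanding: weight = 15422.94/40155.444 = 0.3841; after-tax cost = 4% × (1 − 25.1%) = 2.9960%.
WACC = 0.6159 × 15.1000% + 0.3841 × 2.9960% = 10.4511%.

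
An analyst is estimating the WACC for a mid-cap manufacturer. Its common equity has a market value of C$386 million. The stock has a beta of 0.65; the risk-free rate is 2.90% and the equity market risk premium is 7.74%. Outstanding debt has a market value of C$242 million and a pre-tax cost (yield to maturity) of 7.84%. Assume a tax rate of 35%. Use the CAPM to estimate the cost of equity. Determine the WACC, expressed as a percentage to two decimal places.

6.84%

Cost of equity via CAPM: Re = 2.9% + 0.65 × 7.74% = 7.9310%.
Total capital V = 386 + 242 = 628.
Equity: weight = 386/628 = 0.6146; cost = 7.931%.
Debt: weight = 242/628 = 0.3854; after-tax cost = 7.84% × (1 − 35%) = 5.0960%.
WACC = 0.6146 × 7.9310% + 0.3854 × 5.0960% = 6.8385%.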